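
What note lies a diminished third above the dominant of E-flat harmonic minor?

The dominant of Eb harmonic minor is Bb.
A diminished third (2 semitones) above Bb lands on the letter D, giving Dbb.

Dbb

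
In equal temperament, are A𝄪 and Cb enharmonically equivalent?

A## = pitch class 11 and Cb = pitch class 11 — the same pitch class, so they are enharmonic equivalents.

Yes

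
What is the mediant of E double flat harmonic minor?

Gbb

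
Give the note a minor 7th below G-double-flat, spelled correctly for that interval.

G down a major seventh is Ab, so the target letter is A.
From Gbb, a minor seventh is 10 semitones down: Abb.

Abb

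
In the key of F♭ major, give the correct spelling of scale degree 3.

Ab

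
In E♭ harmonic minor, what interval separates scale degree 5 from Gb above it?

Scale degree 5 of Eb harmonic minor is Bb.
Bb up to Gb: letters B→G make it a sixth; 8 semitones makes it minor.

minor sixth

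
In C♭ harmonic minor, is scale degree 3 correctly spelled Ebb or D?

Each scale degree takes a distinct letter name. Degree 3 of a scale on C must use the letter E.
Ebb and D are enharmonically the same pitch, but only Ebb uses the letter E, so it is the correct spelling here.

Ebb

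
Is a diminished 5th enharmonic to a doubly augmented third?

Yes

A diminished fifth spans 6 semitones; a doubly augmented third spans 6.
They are enharmonically equivalent.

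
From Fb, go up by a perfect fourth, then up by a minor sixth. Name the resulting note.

Gbb

A perfect fourth up from Fb is Bbb (letter B, 5 semitones up).
A minor sixth up from Bbb is Gbb (letter G, 8 semitones up).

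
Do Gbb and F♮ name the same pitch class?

Gbb = pitch class 5 and F = pitch class 5 — the same pitch class, so they are enharmonic equivalents.

Yes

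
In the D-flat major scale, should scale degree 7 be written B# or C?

C

Each scale degree takes a distinct letter name. Degree 7 of a scale on D must use the letter C.
C and B# are enharmonically the same pitch, but only C uses the letter C, so it is the correct spelling here.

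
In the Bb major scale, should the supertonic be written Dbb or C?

C

Each scale degree takes a distinct letter name. Degree 2 of a scale on B must use the letter C.
C and Dbb are enharmonically the same pitch, but only C uses the letter C, so it is the correct spelling here.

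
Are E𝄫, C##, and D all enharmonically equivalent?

Yes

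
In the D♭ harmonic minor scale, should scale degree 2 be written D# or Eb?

Each scale degree takes a distinct letter name. Degree 2 of a scale on D must use the letter E.
Eb and D# are enharmonically the same pitch, but only Eb uses the letter E, so it is the correct spelling here.

Eb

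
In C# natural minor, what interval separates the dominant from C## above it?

augmented fourth

The dominant of C# natural minor is G#.
G# up to C##: letters G→C make it a fourth; 6 semitones makes it augmented.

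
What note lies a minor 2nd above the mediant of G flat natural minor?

Cbb

The mediant of Gb natural minor is Bbb.
A minor second (1 semitone) above Bbb lands on the letter C, giving Cbb.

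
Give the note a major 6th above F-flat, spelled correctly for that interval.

Db

F up a major sixth is D, so the target letter is D.
From Fb, a major sixth is 9 semitones up: Db.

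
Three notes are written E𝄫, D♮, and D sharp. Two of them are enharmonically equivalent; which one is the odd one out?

In 12-tone equal temperament, enharmonic equivalents share a pitch class. Ebb is pitch class 2; D is pitch class 2; D# is pitch class 3.
Ebb and D share pitch class 2, while D# is pitch class 3.

D#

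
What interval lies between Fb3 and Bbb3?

perfect fourth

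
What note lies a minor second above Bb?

A second above B lands on the letter C.
A minor second spans 1 semitone, so Bb moves to pitch class 11. On the letter C that is Cb.

Cb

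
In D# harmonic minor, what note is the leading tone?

C##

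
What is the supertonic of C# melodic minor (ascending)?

D#

The C# melodic minor (ascending) scale runs C# D# E F# G# A# B#.
Degree 2 is D#.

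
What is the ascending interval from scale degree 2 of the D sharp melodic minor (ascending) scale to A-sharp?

perfect fourth

Scale degree 2 of D# melodic minor (ascending) is E#.
E# up to A#: letters E→A make it a fourth; 5 semitones makes it perfect.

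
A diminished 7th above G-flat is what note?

Fbb

G up a major seventh is F#, so the target letter is F.
From Gb, a diminished seventh is 9 semitones up: Fbb.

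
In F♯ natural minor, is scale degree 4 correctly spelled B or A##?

B

Each scale degree takes a distinct letter name. Degree 4 of a scale on F must use the letter B.
B and A## are enharmonically the same pitch, but only B uses the letter B, so it is the correct spelling here.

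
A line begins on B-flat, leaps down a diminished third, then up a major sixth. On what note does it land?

A diminished third down from Bb is G# (letter G, 2 semitones down).
A major sixth up from G# is E# (letter E, 9 semitones up).

E#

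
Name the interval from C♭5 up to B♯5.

Counting letters C–D–E–F–G–A–B gives a seventh.
Cb→B# = 13 semitones, 2 wider than the major seventh (11), so doubly augmented.

doubly augmented seventh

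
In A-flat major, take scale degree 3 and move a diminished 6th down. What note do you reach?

E#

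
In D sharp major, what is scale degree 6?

The D# major scale runs D# E# F## G# A# B# C##.
Degree 6 is B#.

B#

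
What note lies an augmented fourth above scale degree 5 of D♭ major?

Scale degree 5 of Db major is Ab.
An augmented fourth (6 semitones) above Ab lands on the letter D, giving D.

D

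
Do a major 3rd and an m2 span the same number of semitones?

A major third spans 4 semitones; a minor second spans 1.
The spans differ, so they are not enharmonic equivalents.

No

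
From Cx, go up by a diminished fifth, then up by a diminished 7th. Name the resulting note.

A diminished fifth up from C## is G# (letter G, 6 semitones up).
A diminished seventh up from G# is F (letter F, 9 semitones up).

F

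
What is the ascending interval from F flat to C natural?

The letter names run F→C, a span of 4 letter steps, so the interval is some kind of fifth.
Fb to C is 8 semitones. A perfect fifth is 7, so 8 makes it augmented.

augmented fifth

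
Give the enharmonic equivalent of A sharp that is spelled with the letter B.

Bb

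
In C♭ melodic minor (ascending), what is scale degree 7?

Degree 7 takes the letter 6 steps above C, which is B.
In melodic minor (ascending), degree 7 sits 11 semitones above the tonic. Cb + 11 semitones is pitch class 10, spelled on B as Bb.

Bb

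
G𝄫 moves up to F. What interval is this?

augmented seventh

Counting letters G–A–B–C–D–E–F gives a seventh.
Gbb→F = 12 semitones, 1 wider than the major seventh (11), so augmented.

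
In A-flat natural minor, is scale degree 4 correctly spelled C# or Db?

Db

Each scale degree takes a distinct letter name. Degree 4 of a scale on A must use the letter D.
Db and C# are enharmonically the same pitch, but only Db uses the letter D, so it is the correct spelling here.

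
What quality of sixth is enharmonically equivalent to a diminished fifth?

doubly diminished

A diminished fifth spans 6 semitones.
A sixth spanning 6 semitones is doubly diminished (the major sixth is 9).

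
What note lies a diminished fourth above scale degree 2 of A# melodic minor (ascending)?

Scale degree 2 of A# melodic minor (ascending) is B#.
A diminished fourth (4 semitones) above B# lands on the letter E, giving E.

E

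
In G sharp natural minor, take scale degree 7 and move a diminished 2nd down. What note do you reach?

E##

Scale degree 7 of G# natural minor is F#.
A diminished second (0 semitones) below F# lands on the letter E, giving E##.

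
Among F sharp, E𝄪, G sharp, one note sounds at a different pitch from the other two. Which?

G#

In 12-tone equal temperament, enharmonic equivalents share a pitch class. F# is pitch class 6; E## is pitch class 6; G# is pitch class 8.
F# and E## share pitch class 6, while G# is pitch class 8.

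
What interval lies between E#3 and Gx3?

major third

The letter names run E→G, a span of 2 letter steps, so the interval is some kind of third.
E# to G## is 4 semitones. A major third is 4, so 4 makes it major.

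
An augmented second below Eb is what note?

Dbb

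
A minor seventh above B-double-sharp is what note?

B up a major seventh is A#, so the target letter is A.
From B##, a minor seventh is 10 semitones up: A##.

A##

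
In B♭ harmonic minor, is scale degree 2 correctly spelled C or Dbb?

Each scale degree takes a distinct letter name. Degree 2 of a scale on B must use the letter C.
C and Dbb are enharmonically the same pitch, but only C uses the letter C, so it is the correct spelling here.

C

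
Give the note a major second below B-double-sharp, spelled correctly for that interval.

A##

B down a major second is A, so the target letter is A.
From B##, a major second is 2 semitones down: A##.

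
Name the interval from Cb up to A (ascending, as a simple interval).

augmented sixth

Counting letters C–D–E–F–G–A gives a sixth.
Cb→A = 10 semitones, 1 wider than the major sixth (9), so augmented.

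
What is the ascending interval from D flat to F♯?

The letter names run D→F, a span of 2 letter steps, so the interval is some kind of third.
Db to F# is 5 semitones. A major third is 4, so 5 makes it augmented.

augmented third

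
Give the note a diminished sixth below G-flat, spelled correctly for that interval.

A sixth below G lands on the letter B.
A diminished sixth spans 7 semitones, so Gb moves to pitch class 11. On the letter B that is B.

B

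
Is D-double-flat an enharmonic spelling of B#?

Yes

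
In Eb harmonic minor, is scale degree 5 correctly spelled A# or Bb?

Bb

Each scale degree takes a distinct letter name. Degree 5 of a scale on E must use the letter B.
Bb and A# are enharmonically the same pitch, but only Bb uses the letter B, so it is the correct spelling here.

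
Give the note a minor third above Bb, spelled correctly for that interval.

B up a major third is D#, so the target letter is D.
From Bb, a minor third is 3 semitones up: Db.

Db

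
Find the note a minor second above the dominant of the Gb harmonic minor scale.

Ebb

The dominant of Gb harmonic minor is Db.
A minor second (1 semitone) above Db lands on the letter E, giving Ebb.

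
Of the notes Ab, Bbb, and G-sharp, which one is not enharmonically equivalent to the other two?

Bbb

In 12-tone equal temperament, enharmonic equivalents share a pitch class. Ab is pitch class 8; Bbb is pitch class 9; G# is pitch class 8.
Ab and G# share pitch class 8, while Bbb is pitch class 9.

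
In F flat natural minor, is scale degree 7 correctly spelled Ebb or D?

Ebb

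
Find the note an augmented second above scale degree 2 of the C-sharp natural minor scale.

Scale degree 2 of C# natural minor is D#.
An augmented second (3 semitones) above D# lands on the letter E, giving E##.

E##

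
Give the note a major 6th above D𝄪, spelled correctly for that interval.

A sixth above D lands on the letter B.
A major sixth spans 9 semitones, so D## moves to pitch class 1. On the letter B that is B##.

B##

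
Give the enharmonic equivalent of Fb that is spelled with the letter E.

Plain E sits at the same pitch as Fb, so on the letter E the same pitch needs a natural: E.

E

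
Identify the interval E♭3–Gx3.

doubly augmented third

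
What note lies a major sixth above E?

C#

A sixth above E lands on the letter C.
A major sixth spans 9 semitones, so E moves to pitch class 1. On the letter C that is C#.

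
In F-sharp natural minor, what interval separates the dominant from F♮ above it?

The dominant of F# natural minor is C#.
C# up to F: letters C→F make it a fourth; 4 semitones makes it diminished.

diminished fourth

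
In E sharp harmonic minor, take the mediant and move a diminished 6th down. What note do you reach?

B##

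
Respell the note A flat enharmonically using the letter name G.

G#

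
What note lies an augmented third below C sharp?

Ab

A third below C lands on the letter A.
An augmented third spans 5 semitones, so C# moves to pitch class 8. On the letter A that is Ab.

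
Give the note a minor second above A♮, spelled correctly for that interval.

A second above A lands on the letter B.
A minor second spans 1 semitone, so A moves to pitch class 10. On the letter B that is Bb.

Bb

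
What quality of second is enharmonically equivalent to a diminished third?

A diminished third spans 2 semitones.
A second spanning 2 semitones is major (the major second is 2).

major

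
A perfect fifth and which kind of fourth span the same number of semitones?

A perfect fifth spans 7 semitones.
A fourth spanning 7 semitones is doubly augmented (the perfect fourth is 5).

doubly augmented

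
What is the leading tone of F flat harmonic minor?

Eb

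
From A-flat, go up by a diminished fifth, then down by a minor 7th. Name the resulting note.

A diminished fifth up from Ab is Ebb (letter E, 6 semitones up).
A minor seventh down from Ebb is Fb (letter F, 10 semitones down).

Fb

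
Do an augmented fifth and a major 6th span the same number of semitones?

An augmented fifth spans 8 semitones; a major sixth spans 9.
The spans differ, so they are not enharmonic equivalents.

No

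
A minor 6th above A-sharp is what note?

F#

A up a major sixth is F#, so the target letter is F.
From A#, a minor sixth is 8 semitones up: F#.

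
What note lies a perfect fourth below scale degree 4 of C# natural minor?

C#

Scale degree 4 of C# natural minor is F#.
A perfect fourth (5 semitones) below F# lands on the letter C, giving C#.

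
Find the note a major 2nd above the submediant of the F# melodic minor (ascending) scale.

E#

The submediant of F# melodic minor (ascending) is D#.
A major second (2 semitones) above D# lands on the letter E, giving E#.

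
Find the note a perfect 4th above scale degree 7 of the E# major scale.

Scale degree 7 of E# major is D##.
A perfect fourth (5 semitones) above D## lands on the letter G, giving G##.

G##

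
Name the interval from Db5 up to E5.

augmented second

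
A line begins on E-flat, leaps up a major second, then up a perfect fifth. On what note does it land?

C

A major second up from Eb is F (letter F, 2 semitones up).
A perfect fifth up from F is C (letter C, 7 semitones up).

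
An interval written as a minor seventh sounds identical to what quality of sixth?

A minor seventh spans 10 semitones.
A sixth spanning 10 semitones is augmented (the major sixth is 9).

augmented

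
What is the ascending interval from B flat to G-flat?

minor sixth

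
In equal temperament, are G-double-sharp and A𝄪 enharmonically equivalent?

No

Two spellings are enharmonically equivalent only if they share a pitch class.
Here G## → 9, A## → 11; 9 ≠ 11, so they are not.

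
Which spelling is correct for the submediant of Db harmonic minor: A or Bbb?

Each scale degree takes a distinct letter name. Degree 6 of a scale on D must use the letter B.
Bbb and A are enharmonically the same pitch, but only Bbb uses the letter B, so it is the correct spelling here.

Bbb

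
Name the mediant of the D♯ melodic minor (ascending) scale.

F#

Degree 3 takes the letter 2 steps above D, which is F.
In melodic minor (ascending), degree 3 sits 3 semitones above the tonic. D# + 3 semitones is pitch class 6, spelled on F as F#.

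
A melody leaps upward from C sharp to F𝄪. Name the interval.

augmented fourth

The letter names run C→F, a span of 3 letter steps, so the interval is some kind of fourth.
C# to F## is 6 semitones. A perfect fourth is 5, so 6 makes it augmented.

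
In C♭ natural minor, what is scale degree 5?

Gb

Degree 5 takes the letter 4 steps above C, which is G.
In natural minor, degree 5 sits 7 semitones above the tonic. Cb + 7 semitones is pitch class 6, spelled on G as Gb.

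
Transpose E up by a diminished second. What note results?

Fb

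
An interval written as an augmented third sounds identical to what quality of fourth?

An augmented third spans 5 semitones.
A fourth spanning 5 semitones is perfect (the perfect fourth is 5).

perfect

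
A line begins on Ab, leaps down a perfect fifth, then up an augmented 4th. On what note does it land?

G

A perfect fifth down from Ab is Db (letter D, 7 semitones down).
An augmented fourth up from Db is G (letter G, 6 semitones up).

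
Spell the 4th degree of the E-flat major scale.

The Eb major scale runs Eb F G Ab Bb C D.
Degree 4 is Ab.

Ab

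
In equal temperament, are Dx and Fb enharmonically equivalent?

Yes

D## is pitch class 4; Fb is pitch class 4.
All spellings map to pitch class 4, so they are enharmonically equivalent.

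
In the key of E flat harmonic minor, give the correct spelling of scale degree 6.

The Eb harmonic minor scale runs Eb F Gb Ab Bb Cb D.
Degree 6 is Cb.

Cb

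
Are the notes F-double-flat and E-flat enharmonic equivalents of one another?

Fbb = pitch class 3 and Eb = pitch class 3 — the same pitch class, so they are enharmonic equivalents.

Yes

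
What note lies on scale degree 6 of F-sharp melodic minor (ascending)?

D#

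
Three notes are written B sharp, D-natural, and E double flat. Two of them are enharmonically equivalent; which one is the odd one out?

B#

In 12-tone equal temperament, enharmonic equivalents share a pitch class. B# is pitch class 0; D is pitch class 2; Ebb is pitch class 2.
D and Ebb share pitch class 2, while B# is pitch class 0.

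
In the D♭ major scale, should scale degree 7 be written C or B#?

Each scale degree takes a distinct letter name. Degree 7 of a scale on D must use the letter C.
C and B# are enharmonically the same pitch, but only C uses the letter C, so it is the correct spelling here.

C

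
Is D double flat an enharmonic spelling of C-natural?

Yes

Dbb = pitch class 0 and C = pitch class 0 — the same pitch class, so they are enharmonic equivalents.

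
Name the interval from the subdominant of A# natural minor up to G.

The subdominant of A# natural minor is D#.
D# up to G: letters D→G make it a fourth; 4 semitones makes it diminished.

diminished fourth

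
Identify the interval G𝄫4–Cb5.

Counting letters G–A–B–C gives a fourth.
Gbb→Cb = 6 semitones, 1 wider than the perfect fourth (5), so augmented.

augmented fourth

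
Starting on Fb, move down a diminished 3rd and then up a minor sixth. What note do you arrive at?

A diminished third down from Fb is D (letter D, 2 semitones down).
A minor sixth up from D is Bb (letter B, 8 semitones up).

Bb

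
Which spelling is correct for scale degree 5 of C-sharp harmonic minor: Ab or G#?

G#

Each scale degree takes a distinct letter name. Degree 5 of a scale on C must use the letter G.
G# and Ab are enharmonically the same pitch, but only G# uses the letter G, so it is the correct spelling here.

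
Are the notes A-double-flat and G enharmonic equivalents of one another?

Yes

Abb is pitch class 7; G is pitch class 7.
All spellings map to pitch class 7, so they are enharmonically equivalent.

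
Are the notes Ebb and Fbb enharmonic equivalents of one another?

Ebb is pitch class 2; Fbb is pitch class 3.
The pitch classes differ (2 vs. 3), so they are not enharmonic equivalents.

No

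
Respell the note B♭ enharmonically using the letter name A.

A#

Plain A sits 1 semitone below Bb, so on the letter A the same pitch needs a sharp: A#.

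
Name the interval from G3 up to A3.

The letter names run G→A, a span of 1 letter step, so the interval is some kind of second.
G to A is 2 semitones. A major second is 2, so 2 makes it major.

major second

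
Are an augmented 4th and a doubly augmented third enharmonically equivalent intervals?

An augmented fourth spans 6 semitones; a doubly augmented third spans 6.
They are enharmonically equivalent.

Yes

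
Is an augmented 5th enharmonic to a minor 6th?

An augmented fifth spans 8 semitones; a minor sixth spans 8.
They are enharmonically equivalent.

Yes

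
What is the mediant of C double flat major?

The Cbb major scale runs Cbb Dbb Ebb Fbb Gbb Abb Bbb.
Degree 3 is Ebb.

Ebb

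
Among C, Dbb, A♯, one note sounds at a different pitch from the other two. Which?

A#

In 12-tone equal temperament, enharmonic equivalents share a pitch class. C is pitch class 0; Dbb is pitch class 0; A# is pitch class 10.
C and Dbb share pitch class 0, while A# is pitch class 10.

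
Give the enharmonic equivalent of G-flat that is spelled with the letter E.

E##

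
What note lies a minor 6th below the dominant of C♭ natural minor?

Bb

The dominant of Cb natural minor is Gb.
A minor sixth (8 semitones) below Gb lands on the letter B, giving Bb.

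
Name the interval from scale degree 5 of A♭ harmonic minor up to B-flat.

Scale degree 5 of Ab harmonic minor is Eb.
Eb up to Bb: letters E→B make it a fifth; 7 semitones makes it perfect.

perfect fifth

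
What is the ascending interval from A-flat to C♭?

Counting letters A–B–C gives a third.
Ab→Cb = 3 semitones, 1 narrower than the major third (4), so minor.

minor third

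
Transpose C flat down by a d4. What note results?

G

C down a perfect fourth is G, so the target letter is G.
From Cb, a diminished fourth is 4 semitones down: G.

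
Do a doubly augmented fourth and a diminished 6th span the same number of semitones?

A doubly augmented fourth spans 7 semitones; a diminished sixth spans 7.
They are enharmonically equivalent.

Yes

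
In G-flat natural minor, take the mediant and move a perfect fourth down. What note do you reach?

The mediant of Gb natural minor is Bbb.
A perfect fourth (5 semitones) below Bbb lands on the letter F, giving Fb.

Fb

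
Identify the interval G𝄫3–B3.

The letter names run G→B, a span of 2 letter steps, so the interval is some kind of third.
Gbb to B is 6 semitones. A major third is 4, so 6 makes it doubly augmented.

doubly augmented third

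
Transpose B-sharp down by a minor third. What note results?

A third below B lands on the letter G.
A minor third spans 3 semitones, so B# moves to pitch class 9. On the letter G that is G##.

G##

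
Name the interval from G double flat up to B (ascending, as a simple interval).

The letter names run G→B, a span of 2 letter steps, so the interval is some kind of third.
Gbb to B is 6 semitones. A major third is 4, so 6 makes it doubly augmented.

doubly augmented third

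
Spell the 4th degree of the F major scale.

Bb

The F major scale runs F G A Bb C D E.
Degree 4 is Bb.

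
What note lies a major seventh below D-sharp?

E

A seventh below D lands on the letter E.
A major seventh spans 11 semitones, so D# moves to pitch class 4. On the letter E that is E.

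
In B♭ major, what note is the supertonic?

C

Degree 2 takes the letter 1 step above B, which is C.
In major, degree 2 sits 2 semitones above the tonic. Bb + 2 semitones is pitch class 0, spelled on C as C.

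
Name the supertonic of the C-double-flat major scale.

The Cbb major scale runs Cbb Dbb Ebb Fbb Gbb Abb Bbb.
Degree 2 is Dbb.

Dbb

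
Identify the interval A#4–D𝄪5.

augmented fourth

The letter names run A→D, a span of 3 letter steps, so the interval is some kind of fourth.
A# to D## is 6 semitones. A perfect fourth is 5, so 6 makes it augmented.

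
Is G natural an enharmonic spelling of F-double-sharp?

G is pitch class 7; F## is pitch class 7.
All spellings map to pitch class 7, so they are enharmonically equivalent.

Yes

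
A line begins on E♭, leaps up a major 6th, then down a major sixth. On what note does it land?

Eb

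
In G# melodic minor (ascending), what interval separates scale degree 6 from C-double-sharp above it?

Scale degree 6 of G# melodic minor (ascending) is E#.
E# up to C##: letters E→C make it a sixth; 9 semitones makes it major.

major sixth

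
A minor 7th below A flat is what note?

A seventh below A lands on the letter B.
A minor seventh spans 10 semitones, so Ab moves to pitch class 10. On the letter B that is Bb.

Bb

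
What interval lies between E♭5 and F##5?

doubly augmented second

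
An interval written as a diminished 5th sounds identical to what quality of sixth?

A diminished fifth spans 6 semitones.
A sixth spanning 6 semitones is doubly diminished (the major sixth is 9).

doubly diminished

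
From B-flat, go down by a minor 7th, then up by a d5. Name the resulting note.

Gb

A minor seventh down from Bb is C (letter C, 10 semitones down).
A diminished fifth up from C is Gb (letter G, 6 semitones up).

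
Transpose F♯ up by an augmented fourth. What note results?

B#

F up a perfect fourth is Bb, so the target letter is B.
From F#, an augmented fourth is 6 semitones up: B#.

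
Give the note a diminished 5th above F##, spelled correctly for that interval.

C#

A fifth above F lands on the letter C.
A diminished fifth spans 6 semitones, so F## moves to pitch class 1. On the letter C that is C#.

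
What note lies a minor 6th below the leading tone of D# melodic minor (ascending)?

E##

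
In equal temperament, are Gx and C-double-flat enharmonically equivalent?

No

G## is pitch class 9; Cbb is pitch class 10.
The pitch classes differ (9 vs. 10), so they are not enharmonic equivalents.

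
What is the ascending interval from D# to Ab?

doubly diminished fifth

Counting letters D–E–F–G–A gives a fifth.
D#→Ab = 5 semitones, 2 narrower than the perfect fifth (7), so doubly diminished.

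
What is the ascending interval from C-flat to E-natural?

augmented third

The letter names run C→E, a span of 2 letter steps, so the interval is some kind of third.
Cb to E is 5 semitones. A major third is 4, so 5 makes it augmented.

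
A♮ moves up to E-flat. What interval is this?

The letter names run A→E, a span of 4 letter steps, so the interval is some kind of fifth.
A to Eb is 6 semitones. A perfect fifth is 7, so 6 makes it diminished.

diminished fifth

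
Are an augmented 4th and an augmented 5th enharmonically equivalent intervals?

No

An augmented fourth spans 6 semitones; an augmented fifth spans 8.
The spans differ, so they are not enharmonic equivalents.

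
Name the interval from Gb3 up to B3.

augmented third

The letter names run G→B, a span of 2 letter steps, so the interval is some kind of third.
Gb to B is 5 semitones. A major third is 4, so 5 makes it augmented.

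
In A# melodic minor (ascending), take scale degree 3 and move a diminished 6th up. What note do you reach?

Ab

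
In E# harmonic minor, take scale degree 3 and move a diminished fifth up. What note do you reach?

Scale degree 3 of E# harmonic minor is G#.
A diminished fifth (6 semitones) above G# lands on the letter D, giving D.

D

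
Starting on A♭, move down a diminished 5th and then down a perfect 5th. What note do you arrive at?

A diminished fifth down from Ab is D (letter D, 6 semitones down).
A perfect fifth down from D is G (letter G, 7 semitones down).

G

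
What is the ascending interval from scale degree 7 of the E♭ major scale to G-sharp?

augmented fourth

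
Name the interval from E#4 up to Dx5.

major seventh

Counting letters E–F–G–A–B–C–D gives a seventh.
E#→D## = 11 semitones, exactly the major seventh.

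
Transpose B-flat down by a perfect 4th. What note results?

B down a perfect fourth is F#, so the target letter is F.
From Bb, a perfect fourth is 5 semitones down: F.

F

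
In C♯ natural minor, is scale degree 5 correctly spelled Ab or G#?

G#

Each scale degree takes a distinct letter name. Degree 5 of a scale on C must use the letter G.
G# and Ab are enharmonically the same pitch, but only G# uses the letter G, so it is the correct spelling here.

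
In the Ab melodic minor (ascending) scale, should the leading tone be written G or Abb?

G

Each scale degree takes a distinct letter name. Degree 7 of a scale on A must use the letter G.
G and Abb are enharmonically the same pitch, but only G uses the letter G, so it is the correct spelling here.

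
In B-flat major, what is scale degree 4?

The Bb major scale runs Bb C D Eb F G A.
Degree 4 is Eb.

Eb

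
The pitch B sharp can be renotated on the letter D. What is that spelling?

Plain D sits 2 semitones above B#, so on the letter D the same pitch needs a double flat: Dbb.

Dbb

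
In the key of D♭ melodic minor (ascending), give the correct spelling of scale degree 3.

Fb

The Db melodic minor (ascending) scale runs Db Eb Fb Gb Ab Bb C.
Degree 3 is Fb.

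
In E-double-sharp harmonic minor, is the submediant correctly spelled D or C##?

C##

Each scale degree takes a distinct letter name. Degree 6 of a scale on E must use the letter C.
C## and D are enharmonically the same pitch, but only C## uses the letter C, so it is the correct spelling here.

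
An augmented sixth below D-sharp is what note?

F

D down a major sixth is F, so the target letter is F.
From D#, an augmented sixth is 10 semitones down: F.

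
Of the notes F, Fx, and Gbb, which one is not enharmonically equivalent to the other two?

F##

In 12-tone equal temperament, enharmonic equivalents share a pitch class. F is pitch class 5; F## is pitch class 7; Gbb is pitch class 5.
F and Gbb share pitch class 5, while F## is pitch class 7.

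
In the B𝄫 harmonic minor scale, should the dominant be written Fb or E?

Each scale degree takes a distinct letter name. Degree 5 of a scale on B must use the letter F.
Fb and E are enharmonically the same pitch, but only Fb uses the letter F, so it is the correct spelling here.

Fb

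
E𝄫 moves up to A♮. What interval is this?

Counting letters E–F–G–A gives a fourth.
Ebb→A = 7 semitones, 2 wider than the perfect fourth (5), so doubly augmented.

doubly augmented fourth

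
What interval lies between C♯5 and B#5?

Counting letters C–D–E–F–G–A–B gives a seventh.
C#→B# = 11 semitones, exactly the major seventh.

major seventh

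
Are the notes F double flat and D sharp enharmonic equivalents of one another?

Fbb is pitch class 3; D# is pitch class 3.
All spellings map to pitch class 3, so they are enharmonically equivalent.

Yes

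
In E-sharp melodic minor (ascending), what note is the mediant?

G#

The E# melodic minor (ascending) scale runs E# F## G# A# B# C## D##.
Degree 3 is G#.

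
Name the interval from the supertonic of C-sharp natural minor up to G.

diminished fourth

The supertonic of C# natural minor is D#.
D# up to G: letters D→G make it a fourth; 4 semitones makes it diminished.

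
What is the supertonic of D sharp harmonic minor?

Degree 2 takes the letter 1 step above D, which is E.
In harmonic minor, degree 2 sits 2 semitones above the tonic. D# + 2 semitones is pitch class 5, spelled on E as E#.

E#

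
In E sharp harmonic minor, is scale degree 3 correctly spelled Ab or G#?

G#

Each scale degree takes a distinct letter name. Degree 3 of a scale on E must use the letter G.
G# and Ab are enharmonically the same pitch, but only G# uses the letter G, so it is the correct spelling here.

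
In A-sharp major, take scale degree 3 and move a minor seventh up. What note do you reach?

B#

Scale degree 3 of A# major is C##.
A minor seventh (10 semitones) above C## lands on the letter B, giving B#.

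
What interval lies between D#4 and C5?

diminished seventh

The letter names run D→C, a span of 6 letter steps, so the interval is some kind of seventh.
D# to C is 9 semitones. A major seventh is 11, so 9 makes it diminished.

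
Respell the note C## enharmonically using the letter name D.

D

C## is pitch class 2. The letter D alone is pitch class 2.
Pitch class 2 on D needs no accidental: D.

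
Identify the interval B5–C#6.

major second

The letter names run B→C, a span of 1 letter step, so the interval is some kind of second.
B to C# is 2 semitones. A major second is 2, so 2 makes it major.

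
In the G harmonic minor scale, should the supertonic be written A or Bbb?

Each scale degree takes a distinct letter name. Degree 2 of a scale on G must use the letter A.
A and Bbb are enharmonically the same pitch, but only A uses the letter A, so it is the correct spelling here.

A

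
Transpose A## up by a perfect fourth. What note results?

A up a perfect fourth is D, so the target letter is D.
From A##, a perfect fourth is 5 semitones up: D##.

D##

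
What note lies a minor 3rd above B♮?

A third above B lands on the letter D.
A minor third spans 3 semitones, so B moves to pitch class 2. On the letter D that is D.

D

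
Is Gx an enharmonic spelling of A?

Yes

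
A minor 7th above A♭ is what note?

A seventh above A lands on the letter G.
A minor seventh spans 10 semitones, so Ab moves to pitch class 6. On the letter G that is Gb.

Gb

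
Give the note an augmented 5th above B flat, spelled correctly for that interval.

F#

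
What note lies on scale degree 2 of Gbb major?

Abb

The Gbb major scale runs Gbb Abb Bbb Cbb Dbb Ebb Fb.
Degree 2 is Abb.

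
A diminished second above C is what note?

Dbb

A second above C lands on the letter D.
A diminished second spans 0 semitones, so C moves to pitch class 0. On the letter D that is Dbb.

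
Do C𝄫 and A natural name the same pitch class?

No

Two spellings are enharmonically equivalent only if they share a pitch class.
Here Cbb → 10, A → 9; 9 ≠ 10, so they are not.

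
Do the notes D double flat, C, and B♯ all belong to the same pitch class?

Yes

Dbb = pitch class 0 and C = pitch class 0 and B# = pitch class 0 — the same pitch class, so they are enharmonic equivalents.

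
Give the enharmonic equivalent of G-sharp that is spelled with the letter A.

G# is pitch class 8. The letter A alone is pitch class 9.
To reach pitch class 8 from A requires an offset of -1 semitone, i.e. flat: Ab.

Ab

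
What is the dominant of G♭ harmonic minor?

Db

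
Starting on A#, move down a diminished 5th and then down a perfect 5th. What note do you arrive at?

G##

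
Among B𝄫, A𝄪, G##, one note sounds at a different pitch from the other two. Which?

A##

In 12-tone equal temperament, enharmonic equivalents share a pitch class. Bbb is pitch class 9; A## is pitch class 11; G## is pitch class 9.
Bbb and G## share pitch class 9, while A## is pitch class 11.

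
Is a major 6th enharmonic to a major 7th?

A major sixth spans 9 semitones; a major seventh spans 11.
The spans differ, so they are not enharmonic equivalents.

No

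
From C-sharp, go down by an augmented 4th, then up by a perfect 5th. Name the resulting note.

An augmented fourth down from C# is G (letter G, 6 semitones down).
A perfect fifth up from G is D (letter D, 7 semitones up).

D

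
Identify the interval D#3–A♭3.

Counting letters D–E–F–G–A gives a fifth.
D#→Ab = 5 semitones, 2 narrower than the perfect fifth (7), so doubly diminished.

doubly diminished fifth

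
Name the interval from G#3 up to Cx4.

Counting letters G–A–B–C gives a fourth.
G#→C## = 6 semitones, 1 wider than the perfect fourth (5), so augmented.

augmented fourth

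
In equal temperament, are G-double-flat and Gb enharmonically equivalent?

No

Two spellings are enharmonically equivalent only if they share a pitch class.
Here Gbb → 5, Gb → 6; 5 ≠ 6, so they are not.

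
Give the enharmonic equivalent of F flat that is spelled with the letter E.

E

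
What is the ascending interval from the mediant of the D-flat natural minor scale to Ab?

The mediant of Db natural minor is Fb.
Fb up to Ab: letters F→A make it a third; 4 semitones makes it major.

major third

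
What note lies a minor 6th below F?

A

F down a major sixth is Ab, so the target letter is A.
From F, a minor sixth is 8 semitones down: A.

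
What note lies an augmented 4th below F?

Cb

A fourth below F lands on the letter C.
An augmented fourth spans 6 semitones, so F moves to pitch class 11. On the letter C that is Cb.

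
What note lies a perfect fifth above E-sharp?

B#

A fifth above E lands on the letter B.
A perfect fifth spans 7 semitones, so E# moves to pitch class 0. On the letter B that is B#.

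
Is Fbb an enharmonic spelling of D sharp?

Fbb = pitch class 3 and D# = pitch class 3 — the same pitch class, so they are enharmonic equivalents.

Yes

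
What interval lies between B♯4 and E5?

diminished fourth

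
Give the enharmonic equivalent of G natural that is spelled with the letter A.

G is pitch class 7. The letter A alone is pitch class 9.
To reach pitch class 7 from A requires an offset of -2 semitones, i.e. double flat: Abb.

Abb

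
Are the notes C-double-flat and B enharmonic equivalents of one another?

No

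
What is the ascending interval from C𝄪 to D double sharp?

major second

The letter names run C→D, a span of 1 letter step, so the interval is some kind of second.
C## to D## is 2 semitones. A major second is 2, so 2 makes it major.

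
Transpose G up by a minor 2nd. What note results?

Ab

A second above G lands on the letter A.
A minor second spans 1 semitone, so G moves to pitch class 8. On the letter A that is Ab.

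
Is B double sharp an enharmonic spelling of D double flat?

No

B## is pitch class 1; Dbb is pitch class 0.
The pitch classes differ (1 vs. 0), so they are not enharmonic equivalents.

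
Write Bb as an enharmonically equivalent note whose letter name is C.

Cbb

Bb is pitch class 10. The letter C alone is pitch class 0.
To reach pitch class 10 from C requires an offset of -2 semitones, i.e. double flat: Cbb.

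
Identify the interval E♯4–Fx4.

Counting letters E–F gives a second.
E#→F## = 2 semitones, exactly the major second.

major second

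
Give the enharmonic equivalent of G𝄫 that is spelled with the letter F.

F

Gbb is pitch class 5. The letter F alone is pitch class 5.
Pitch class 5 on F needs no accidental: F.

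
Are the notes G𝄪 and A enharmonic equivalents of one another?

G## is pitch class 9; A is pitch class 9.
All spellings map to pitch class 9, so they are enharmonically equivalent.

Yes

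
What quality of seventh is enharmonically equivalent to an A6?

minor

An augmented sixth spans 10 semitones.
A seventh spanning 10 semitones is minor (the major seventh is 11).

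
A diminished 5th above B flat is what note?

Fb

B up a perfect fifth is F#, so the target letter is F.
From Bb, a diminished fifth is 6 semitones up: Fb.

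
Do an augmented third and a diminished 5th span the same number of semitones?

No

An augmented third spans 5 semitones; a diminished fifth spans 6.
The spans differ, so they are not enharmonic equivalents.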